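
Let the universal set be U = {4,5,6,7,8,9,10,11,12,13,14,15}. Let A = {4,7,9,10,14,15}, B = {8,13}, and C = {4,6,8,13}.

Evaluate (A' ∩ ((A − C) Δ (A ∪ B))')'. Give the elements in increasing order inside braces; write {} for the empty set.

{4,7,8,9,10,13,14,15}

A' = {5,6,8,11,12,13}
A − C = {7,9,10,14,15}
A ∪ B = {4,7,8,9,10,13,14,15}
(A − C) Δ (A ∪ B) = {4,8,13}
((A − C) Δ (A ∪ B))' = {5,6,7,9,10,11,12,14,15}
A' ∩ ((A − C) Δ (A ∪ B))' = {5,6,11,12}
(A' ∩ ((A − C) Δ (A ∪ B))')' = {4,7,8,9,10,13,14,15}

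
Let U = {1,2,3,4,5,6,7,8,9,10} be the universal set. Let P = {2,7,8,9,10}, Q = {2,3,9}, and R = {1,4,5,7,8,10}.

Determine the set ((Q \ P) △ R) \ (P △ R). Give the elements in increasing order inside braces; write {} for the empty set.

{3,7,8,10}

Q \ P = {3}
(Q \ P) △ R = {1,3,4,5,7,8,10}
P △ R = {1,2,4,5,9}
((Q \ P) △ R) \ (P △ R) = {3,7,8,10}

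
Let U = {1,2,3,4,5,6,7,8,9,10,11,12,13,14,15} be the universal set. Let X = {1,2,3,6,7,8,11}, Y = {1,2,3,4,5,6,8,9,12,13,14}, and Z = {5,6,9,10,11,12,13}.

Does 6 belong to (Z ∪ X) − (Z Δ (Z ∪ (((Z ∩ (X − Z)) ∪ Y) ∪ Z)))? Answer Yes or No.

Yes

6 ∈ Z and 6 ∈ X, so 6 ∈ Z ∪ X
6 ∈ X and 6 ∈ Z, so 6 ∉ X − Z
6 ∈ Z and 6 ∉ (X − Z), so 6 ∉ Z ∩ (X − Z)
6 ∉ (Z ∩ (X − Z)) and 6 ∈ Y, so 6 ∈ (Z ∩ (X − Z)) ∪ Y
6 ∈ ((Z ∩ (X − Z)) ∪ Y) and 6 ∈ Z, so 6 ∈ ((Z ∩ (X − Z)) ∪ Y) ∪ Z
6 ∈ Z and 6 ∈ (((Z ∩ (X − Z)) ∪ Y) ∪ Z), so 6 ∈ Z ∪ (((Z ∩ (X − Z)) ∪ Y) ∪ Z)
6 ∈ Z and 6 ∈ (Z ∪ (((Z ∩ (X − Z)) ∪ Y) ∪ Z)), so 6 ∉ Z Δ (Z ∪ (((Z ∩ (X − Z)) ∪ Y) ∪ Z))
6 ∈ (Z ∪ X) and 6 ∉ (Z Δ (Z ∪ (((Z ∩ (X − Z)) ∪ Y) ∪ Z))), so 6 ∈ (Z ∪ X) − (Z Δ (Z ∪ (((Z ∩ (X − Z)) ∪ Y) ∪ Z)))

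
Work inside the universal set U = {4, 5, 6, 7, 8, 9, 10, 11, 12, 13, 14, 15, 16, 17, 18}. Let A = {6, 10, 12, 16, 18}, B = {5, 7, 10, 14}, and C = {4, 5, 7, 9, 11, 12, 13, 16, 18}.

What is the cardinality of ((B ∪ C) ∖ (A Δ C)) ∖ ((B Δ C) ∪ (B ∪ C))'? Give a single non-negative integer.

4

B ∪ C = {4, 5, 7, 9, 10, 11, 12, 13, 14, 16, 18}
A Δ C = {4, 5, 6, 7, 9, 10, 11, 13}
(B ∪ C) ∖ (A Δ C) = {12, 14, 16, 18}
B Δ C = {4, 9, 10, 11, 12, 13, 14, 16, 18}
(B Δ C) ∪ (B ∪ C) = {4, 5, 7, 9, 10, 11, 12, 13, 14, 16, 18}
((B Δ C) ∪ (B ∪ C))' = {6, 8, 15, 17}
((B ∪ C) ∖ (A Δ C)) ∖ ((B Δ C) ∪ (B ∪ C))' = {12, 14, 16, 18}
|((B ∪ C) ∖ (A Δ C)) ∖ ((B Δ C) ∪ (B ∪ C))'| = 4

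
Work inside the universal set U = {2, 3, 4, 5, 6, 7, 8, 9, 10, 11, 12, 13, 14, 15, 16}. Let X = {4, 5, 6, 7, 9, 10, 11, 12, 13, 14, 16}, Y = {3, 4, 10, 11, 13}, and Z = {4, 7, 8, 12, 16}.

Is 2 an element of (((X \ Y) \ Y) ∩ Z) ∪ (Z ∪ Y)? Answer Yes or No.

No

2 ∉ X and 2 ∉ Y, so 2 ∉ X \ Y
2 ∉ (X \ Y) and 2 ∉ Y, so 2 ∉ (X \ Y) \ Y
2 ∉ ((X \ Y) \ Y) and 2 ∉ Z, so 2 ∉ ((X \ Y) \ Y) ∩ Z
2 ∉ Z and 2 ∉ Y, so 2 ∉ Z ∪ Y
2 ∉ (((X \ Y) \ Y) ∩ Z) and 2 ∉ (Z ∪ Y), so 2 ∉ (((X \ Y) \ Y) ∩ Z) ∪ (Z ∪ Y)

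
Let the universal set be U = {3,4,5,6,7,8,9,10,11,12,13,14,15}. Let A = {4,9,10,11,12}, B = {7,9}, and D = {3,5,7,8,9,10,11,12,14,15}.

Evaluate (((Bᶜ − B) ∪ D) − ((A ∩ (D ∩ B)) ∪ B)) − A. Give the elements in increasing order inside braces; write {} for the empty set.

Bᶜ = {3,4,5,6,8,10,11,12,13,14,15}
Bᶜ − B = {3,4,5,6,8,10,11,12,13,14,15}
(Bᶜ − B) ∪ D = {3,4,5,6,7,8,9,10,11,12,13,14,15}
D ∩ B = {7,9}
A ∩ (D ∩ B) = {9}
(A ∩ (D ∩ B)) ∪ B = {7,9}
((Bᶜ − B) ∪ D) − ((A ∩ (D ∩ B)) ∪ B) = {3,4,5,6,8,10,11,12,13,14,15}
(((Bᶜ − B) ∪ D) − ((A ∩ (D ∩ B)) ∪ B)) − A = {3,5,6,8,13,14,15}

{3,5,6,8,13,14,15}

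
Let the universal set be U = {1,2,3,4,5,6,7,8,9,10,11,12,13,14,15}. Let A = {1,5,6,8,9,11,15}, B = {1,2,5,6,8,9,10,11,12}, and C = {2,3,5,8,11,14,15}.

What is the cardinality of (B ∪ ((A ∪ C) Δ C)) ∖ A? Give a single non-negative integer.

A ∪ C = {1,2,3,5,6,8,9,11,14,15}
(A ∪ C) Δ C = {1,6,9}
B ∪ ((A ∪ C) Δ C) = {1,2,5,6,8,9,10,11,12}
(B ∪ ((A ∪ C) Δ C)) ∖ A = {2,10,12}
|(B ∪ ((A ∪ C) Δ C)) ∖ A| = 3

3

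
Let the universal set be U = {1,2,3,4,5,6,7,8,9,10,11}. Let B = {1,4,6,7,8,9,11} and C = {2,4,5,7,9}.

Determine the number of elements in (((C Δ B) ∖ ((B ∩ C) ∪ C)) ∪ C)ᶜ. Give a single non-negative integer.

2

C Δ B = {1,2,5,6,8,11}
B ∩ C = {4,7,9}
(B ∩ C) ∪ C = {2,4,5,7,9}
(C Δ B) ∖ ((B ∩ C) ∪ C) = {1,6,8,11}
((C Δ B) ∖ ((B ∩ C) ∪ C)) ∪ C = {1,2,4,5,6,7,8,9,11}
(((C Δ B) ∖ ((B ∩ C) ∪ C)) ∪ C)ᶜ = {3,10}
|(((C Δ B) ∖ ((B ∩ C) ∪ C)) ∪ C)ᶜ| = 2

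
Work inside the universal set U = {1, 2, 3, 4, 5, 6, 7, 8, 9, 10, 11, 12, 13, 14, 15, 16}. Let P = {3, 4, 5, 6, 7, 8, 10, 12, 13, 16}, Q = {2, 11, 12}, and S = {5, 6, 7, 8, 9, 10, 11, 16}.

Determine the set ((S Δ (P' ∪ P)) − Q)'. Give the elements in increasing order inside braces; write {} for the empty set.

P' = {1, 2, 9, 11, 14, 15}
P' ∪ P = {1, 2, 3, 4, 5, 6, 7, 8, 9, 10, 11, 12, 13, 14, 15, 16}
S Δ (P' ∪ P) = {1, 2, 3, 4, 12, 13, 14, 15}
(S Δ (P' ∪ P)) − Q = {1, 3, 4, 13, 14, 15}
((S Δ (P' ∪ P)) − Q)' = {2, 5, 6, 7, 8, 9, 10, 11, 12, 16}

{2, 5, 6, 7, 8, 9, 10, 11, 12, 16}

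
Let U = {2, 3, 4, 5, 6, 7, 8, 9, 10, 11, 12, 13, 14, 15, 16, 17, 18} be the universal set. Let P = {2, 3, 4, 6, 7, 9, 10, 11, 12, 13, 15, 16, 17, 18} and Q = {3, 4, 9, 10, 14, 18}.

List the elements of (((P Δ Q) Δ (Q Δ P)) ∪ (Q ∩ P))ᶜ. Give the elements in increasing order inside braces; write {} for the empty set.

P Δ Q = {2, 6, 7, 11, 12, 13, 14, 15, 16, 17}
Q Δ P = {2, 6, 7, 11, 12, 13, 14, 15, 16, 17}
(P Δ Q) Δ (Q Δ P) = {}
Q ∩ P = {3, 4, 9, 10, 18}
((P Δ Q) Δ (Q Δ P)) ∪ (Q ∩ P) = {3, 4, 9, 10, 18}
(((P Δ Q) Δ (Q Δ P)) ∪ (Q ∩ P))ᶜ = {2, 5, 6, 7, 8, 11, 12, 13, 14, 15, 16, 17}

{2, 5, 6, 7, 8, 11, 12, 13, 14, 15, 16, 17}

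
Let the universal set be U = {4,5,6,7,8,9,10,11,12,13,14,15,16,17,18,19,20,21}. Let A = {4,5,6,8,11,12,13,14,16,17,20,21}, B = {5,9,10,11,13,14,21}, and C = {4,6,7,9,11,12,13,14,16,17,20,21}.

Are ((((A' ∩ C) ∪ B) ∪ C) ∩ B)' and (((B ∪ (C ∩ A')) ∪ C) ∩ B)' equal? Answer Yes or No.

A' = {7,9,10,15,18,19}
A' ∩ C = {7,9}
(A' ∩ C) ∪ B = {5,7,9,10,11,13,14,21}
((A' ∩ C) ∪ B) ∪ C = {4,5,6,7,9,10,11,12,13,14,16,17,20,21}
(((A' ∩ C) ∪ B) ∪ C) ∩ B = {5,9,10,11,13,14,21}
((((A' ∩ C) ∪ B) ∪ C) ∩ B)' = {4,6,7,8,12,15,16,17,18,19,20}
C ∩ A' = {7,9}
B ∪ (C ∩ A') = {5,7,9,10,11,13,14,21}
(B ∪ (C ∩ A')) ∪ C = {4,5,6,7,9,10,11,12,13,14,16,17,20,21}
((B ∪ (C ∩ A')) ∪ C) ∩ B = {5,9,10,11,13,14,21}
(((B ∪ (C ∩ A')) ∪ C) ∩ B)' = {4,6,7,8,12,15,16,17,18,19,20}
Both equal {4,6,7,8,12,15,16,17,18,19,20}, so ((((A' ∩ C) ∪ B) ∪ C) ∩ B)' = (((B ∪ (C ∩ A')) ∪ C) ∩ B)'.

Yes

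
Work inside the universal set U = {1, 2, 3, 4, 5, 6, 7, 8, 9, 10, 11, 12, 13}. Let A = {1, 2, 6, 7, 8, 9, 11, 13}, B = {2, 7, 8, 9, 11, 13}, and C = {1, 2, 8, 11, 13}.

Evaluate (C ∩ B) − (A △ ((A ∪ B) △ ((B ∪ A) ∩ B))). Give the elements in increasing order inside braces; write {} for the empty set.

{}

C ∩ B = {2, 8, 11, 13}
A ∪ B = {1, 2, 6, 7, 8, 9, 11, 13}
B ∪ A = {1, 2, 6, 7, 8, 9, 11, 13}
(B ∪ A) ∩ B = {2, 7, 8, 9, 11, 13}
(A ∪ B) △ ((B ∪ A) ∩ B) = {1, 6}
A △ ((A ∪ B) △ ((B ∪ A) ∩ B)) = {2, 7, 8, 9, 11, 13}
(C ∩ B) − (A △ ((A ∪ B) △ ((B ∪ A) ∩ B))) = {}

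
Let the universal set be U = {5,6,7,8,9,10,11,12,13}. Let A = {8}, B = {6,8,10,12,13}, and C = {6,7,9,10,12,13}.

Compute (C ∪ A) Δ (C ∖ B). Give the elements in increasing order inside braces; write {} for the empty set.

{6,8,10,12,13}

C ∪ A = {6,7,8,9,10,12,13}
C ∖ B = {7,9}
(C ∪ A) Δ (C ∖ B) = {6,8,10,12,13}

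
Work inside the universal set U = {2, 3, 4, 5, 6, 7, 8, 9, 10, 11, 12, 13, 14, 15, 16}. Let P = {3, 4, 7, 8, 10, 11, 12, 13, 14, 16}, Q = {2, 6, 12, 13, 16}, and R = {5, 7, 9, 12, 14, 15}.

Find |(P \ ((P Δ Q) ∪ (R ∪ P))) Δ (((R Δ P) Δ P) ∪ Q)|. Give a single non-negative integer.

P Δ Q = {2, 3, 4, 6, 7, 8, 10, 11, 14}
R ∪ P = {3, 4, 5, 7, 8, 9, 10, 11, 12, 13, 14, 15, 16}
(P Δ Q) ∪ (R ∪ P) = {2, 3, 4, 5, 6, 7, 8, 9, 10, 11, 12, 13, 14, 15, 16}
P \ ((P Δ Q) ∪ (R ∪ P)) = {}
R Δ P = {3, 4, 5, 8, 9, 10, 11, 13, 15, 16}
(R Δ P) Δ P = {5, 7, 9, 12, 14, 15}
((R Δ P) Δ P) ∪ Q = {2, 5, 6, 7, 9, 12, 13, 14, 15, 16}
(P \ ((P Δ Q) ∪ (R ∪ P))) Δ (((R Δ P) Δ P) ∪ Q) = {2, 5, 6, 7, 9, 12, 13, 14, 15, 16}
|(P \ ((P Δ Q) ∪ (R ∪ P))) Δ (((R Δ P) Δ P) ∪ Q)| = 10

10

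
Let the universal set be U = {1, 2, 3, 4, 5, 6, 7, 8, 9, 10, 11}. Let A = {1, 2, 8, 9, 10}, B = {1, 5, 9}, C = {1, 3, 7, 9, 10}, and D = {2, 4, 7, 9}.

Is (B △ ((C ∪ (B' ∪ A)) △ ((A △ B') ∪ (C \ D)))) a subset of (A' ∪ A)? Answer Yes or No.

B' = {2, 3, 4, 6, 7, 8, 10, 11}
B' ∪ A = {1, 2, 3, 4, 6, 7, 8, 9, 10, 11}
C ∪ (B' ∪ A) = {1, 2, 3, 4, 6, 7, 8, 9, 10, 11}
A △ B' = {1, 3, 4, 6, 7, 9, 11}
C \ D = {1, 3, 10}
(A △ B') ∪ (C \ D) = {1, 3, 4, 6, 7, 9, 10, 11}
(C ∪ (B' ∪ A)) △ ((A △ B') ∪ (C \ D)) = {2, 8}
B △ ((C ∪ (B' ∪ A)) △ ((A △ B') ∪ (C \ D))) = {1, 2, 5, 8, 9}
A' = {3, 4, 5, 6, 7, 11}
A' ∪ A = {1, 2, 3, 4, 5, 6, 7, 8, 9, 10, 11}
Every element of {1, 2, 5, 8, 9} is in {1, 2, 3, 4, 5, 6, 7, 8, 9, 10, 11}, so B △ ((C ∪ (B' ∪ A)) △ ((A △ B') ∪ (C \ D))) ⊆ A' ∪ A.

Yes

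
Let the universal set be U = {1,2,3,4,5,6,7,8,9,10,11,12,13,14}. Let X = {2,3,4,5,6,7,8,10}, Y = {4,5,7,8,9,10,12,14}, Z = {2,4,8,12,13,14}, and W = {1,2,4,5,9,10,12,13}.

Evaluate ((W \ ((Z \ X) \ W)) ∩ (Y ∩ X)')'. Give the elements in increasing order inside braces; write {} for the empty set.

{3,4,5,6,7,8,10,11,14}

Z \ X = {12,13,14}
(Z \ X) \ W = {14}
W \ ((Z \ X) \ W) = {1,2,4,5,9,10,12,13}
Y ∩ X = {4,5,7,8,10}
(Y ∩ X)' = {1,2,3,6,9,11,12,13,14}
(W \ ((Z \ X) \ W)) ∩ (Y ∩ X)' = {1,2,9,12,13}
((W \ ((Z \ X) \ W)) ∩ (Y ∩ X)')' = {3,4,5,6,7,8,10,11,14}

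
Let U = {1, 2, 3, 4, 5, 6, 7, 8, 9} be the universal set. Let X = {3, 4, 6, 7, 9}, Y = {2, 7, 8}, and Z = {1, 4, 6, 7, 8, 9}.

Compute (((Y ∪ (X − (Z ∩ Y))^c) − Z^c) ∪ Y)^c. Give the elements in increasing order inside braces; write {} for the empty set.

Z ∩ Y = {7, 8}
X − (Z ∩ Y) = {3, 4, 6, 9}
(X − (Z ∩ Y))^c = {1, 2, 5, 7, 8}
Y ∪ (X − (Z ∩ Y))^c = {1, 2, 5, 7, 8}
Z^c = {2, 3, 5}
(Y ∪ (X − (Z ∩ Y))^c) − Z^c = {1, 7, 8}
((Y ∪ (X − (Z ∩ Y))^c) − Z^c) ∪ Y = {1, 2, 7, 8}
(((Y ∪ (X − (Z ∩ Y))^c) − Z^c) ∪ Y)^c = {3, 4, 5, 6, 9}

{3, 4, 5, 6, 9}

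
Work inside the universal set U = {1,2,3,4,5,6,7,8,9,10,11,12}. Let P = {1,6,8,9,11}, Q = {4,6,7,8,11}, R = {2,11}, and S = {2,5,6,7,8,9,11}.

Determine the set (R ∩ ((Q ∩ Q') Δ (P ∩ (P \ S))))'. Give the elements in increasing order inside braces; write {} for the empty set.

{1,2,3,4,5,6,7,8,9,10,11,12}

Q' = {1,2,3,5,9,10,12}
Q ∩ Q' = {}
P \ S = {1}
P ∩ (P \ S) = {1}
(Q ∩ Q') Δ (P ∩ (P \ S)) = {1}
R ∩ ((Q ∩ Q') Δ (P ∩ (P \ S))) = {}
(R ∩ ((Q ∩ Q') Δ (P ∩ (P \ S))))' = {1,2,3,4,5,6,7,8,9,10,11,12}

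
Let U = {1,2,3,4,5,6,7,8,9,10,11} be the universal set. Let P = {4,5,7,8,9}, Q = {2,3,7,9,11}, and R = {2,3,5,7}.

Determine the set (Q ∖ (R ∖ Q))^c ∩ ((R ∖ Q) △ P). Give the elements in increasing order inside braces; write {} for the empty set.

{4,8}

R ∖ Q = {5}
Q ∖ (R ∖ Q) = {2,3,7,9,11}
(Q ∖ (R ∖ Q))^c = {1,4,5,6,8,10}
(R ∖ Q) △ P = {4,7,8,9}
(Q ∖ (R ∖ Q))^c ∩ ((R ∖ Q) △ P) = {4,8}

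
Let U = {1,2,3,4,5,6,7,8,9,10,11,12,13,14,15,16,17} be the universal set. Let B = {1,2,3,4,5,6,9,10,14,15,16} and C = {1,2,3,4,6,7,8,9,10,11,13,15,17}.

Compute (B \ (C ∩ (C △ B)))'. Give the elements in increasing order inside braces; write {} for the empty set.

C △ B = {5,7,8,11,13,14,16,17}
C ∩ (C △ B) = {7,8,11,13,17}
B \ (C ∩ (C △ B)) = {1,2,3,4,5,6,9,10,14,15,16}
(B \ (C ∩ (C △ B)))' = {7,8,11,12,13,17}

{7,8,11,12,13,17}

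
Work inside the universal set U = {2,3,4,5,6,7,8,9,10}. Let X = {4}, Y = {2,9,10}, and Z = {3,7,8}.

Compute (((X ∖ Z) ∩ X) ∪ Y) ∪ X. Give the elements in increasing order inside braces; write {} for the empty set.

X ∖ Z = {4}
(X ∖ Z) ∩ X = {4}
((X ∖ Z) ∩ X) ∪ Y = {2,4,9,10}
(((X ∖ Z) ∩ X) ∪ Y) ∪ X = {2,4,9,10}

{2,4,9,10}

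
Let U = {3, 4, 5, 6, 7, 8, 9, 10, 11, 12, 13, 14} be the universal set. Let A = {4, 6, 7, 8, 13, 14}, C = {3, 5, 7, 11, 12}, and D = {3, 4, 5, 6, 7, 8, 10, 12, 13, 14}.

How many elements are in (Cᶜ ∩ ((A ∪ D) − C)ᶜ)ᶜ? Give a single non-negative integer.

Cᶜ = {4, 6, 8, 9, 10, 13, 14}
A ∪ D = {3, 4, 5, 6, 7, 8, 10, 12, 13, 14}
(A ∪ D) − C = {4, 6, 8, 10, 13, 14}
((A ∪ D) − C)ᶜ = {3, 5, 7, 9, 11, 12}
Cᶜ ∩ ((A ∪ D) − C)ᶜ = {9}
(Cᶜ ∩ ((A ∪ D) − C)ᶜ)ᶜ = {3, 4, 5, 6, 7, 8, 10, 11, 12, 13, 14}
|(Cᶜ ∩ ((A ∪ D) − C)ᶜ)ᶜ| = 11

11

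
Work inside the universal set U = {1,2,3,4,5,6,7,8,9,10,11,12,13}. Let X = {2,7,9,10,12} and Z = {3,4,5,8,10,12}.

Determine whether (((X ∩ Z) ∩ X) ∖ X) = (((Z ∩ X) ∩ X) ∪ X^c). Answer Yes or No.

X ∩ Z = {10,12}
(X ∩ Z) ∩ X = {10,12}
((X ∩ Z) ∩ X) ∖ X = {}
Z ∩ X = {10,12}
(Z ∩ X) ∩ X = {10,12}
X^c = {1,3,4,5,6,8,11,13}
((Z ∩ X) ∩ X) ∪ X^c = {1,3,4,5,6,8,10,11,12,13}
1 ∈ ((Z ∩ X) ∩ X) ∪ X^c but 1 ∉ ((X ∩ Z) ∩ X) ∖ X, so they differ.

No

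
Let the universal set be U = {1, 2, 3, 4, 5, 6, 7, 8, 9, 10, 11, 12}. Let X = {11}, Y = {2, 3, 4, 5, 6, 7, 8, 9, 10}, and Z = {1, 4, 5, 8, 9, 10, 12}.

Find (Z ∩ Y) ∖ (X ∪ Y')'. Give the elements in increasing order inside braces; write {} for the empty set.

Z ∩ Y = {4, 5, 8, 9, 10}
Y' = {1, 11, 12}
X ∪ Y' = {1, 11, 12}
(X ∪ Y')' = {2, 3, 4, 5, 6, 7, 8, 9, 10}
(Z ∩ Y) ∖ (X ∪ Y')' = {}

{}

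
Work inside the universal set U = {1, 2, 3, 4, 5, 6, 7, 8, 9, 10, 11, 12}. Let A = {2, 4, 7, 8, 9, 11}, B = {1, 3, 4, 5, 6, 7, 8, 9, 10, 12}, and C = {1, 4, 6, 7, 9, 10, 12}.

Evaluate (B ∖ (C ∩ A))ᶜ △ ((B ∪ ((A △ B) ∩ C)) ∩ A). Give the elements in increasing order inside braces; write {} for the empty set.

C ∩ A = {4, 7, 9}
B ∖ (C ∩ A) = {1, 3, 5, 6, 8, 10, 12}
(B ∖ (C ∩ A))ᶜ = {2, 4, 7, 9, 11}
A △ B = {1, 2, 3, 5, 6, 10, 11, 12}
(A △ B) ∩ C = {1, 6, 10, 12}
B ∪ ((A △ B) ∩ C) = {1, 3, 4, 5, 6, 7, 8, 9, 10, 12}
(B ∪ ((A △ B) ∩ C)) ∩ A = {4, 7, 8, 9}
(B ∖ (C ∩ A))ᶜ △ ((B ∪ ((A △ B) ∩ C)) ∩ A) = {2, 8, 11}

{2, 8, 11}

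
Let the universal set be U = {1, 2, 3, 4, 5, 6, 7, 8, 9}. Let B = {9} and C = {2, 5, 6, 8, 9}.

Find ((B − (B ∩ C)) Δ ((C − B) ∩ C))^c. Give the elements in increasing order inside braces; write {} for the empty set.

B ∩ C = {9}
B − (B ∩ C) = {}
C − B = {2, 5, 6, 8}
(C − B) ∩ C = {2, 5, 6, 8}
(B − (B ∩ C)) Δ ((C − B) ∩ C) = {2, 5, 6, 8}
((B − (B ∩ C)) Δ ((C − B) ∩ C))^c = {1, 3, 4, 7, 9}

{1, 3, 4, 7, 9}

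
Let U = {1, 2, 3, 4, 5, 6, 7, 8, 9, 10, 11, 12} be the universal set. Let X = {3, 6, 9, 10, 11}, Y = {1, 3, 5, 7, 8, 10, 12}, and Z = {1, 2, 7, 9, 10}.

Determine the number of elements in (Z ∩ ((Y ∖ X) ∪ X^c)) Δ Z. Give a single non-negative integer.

2

Y ∖ X = {1, 5, 7, 8, 12}
X^c = {1, 2, 4, 5, 7, 8, 12}
(Y ∖ X) ∪ X^c = {1, 2, 4, 5, 7, 8, 12}
Z ∩ ((Y ∖ X) ∪ X^c) = {1, 2, 7}
(Z ∩ ((Y ∖ X) ∪ X^c)) Δ Z = {9, 10}
|(Z ∩ ((Y ∖ X) ∪ X^c)) Δ Z| = 2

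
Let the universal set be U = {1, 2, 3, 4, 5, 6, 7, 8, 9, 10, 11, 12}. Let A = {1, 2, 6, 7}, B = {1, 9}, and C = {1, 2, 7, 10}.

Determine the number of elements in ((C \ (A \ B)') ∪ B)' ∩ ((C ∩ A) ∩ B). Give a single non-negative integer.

0

A \ B = {2, 6, 7}
(A \ B)' = {1, 3, 4, 5, 8, 9, 10, 11, 12}
C \ (A \ B)' = {2, 7}
(C \ (A \ B)') ∪ B = {1, 2, 7, 9}
((C \ (A \ B)') ∪ B)' = {3, 4, 5, 6, 8, 10, 11, 12}
C ∩ A = {1, 2, 7}
(C ∩ A) ∩ B = {1}
((C \ (A \ B)') ∪ B)' ∩ ((C ∩ A) ∩ B) = {}
|((C \ (A \ B)') ∪ B)' ∩ ((C ∩ A) ∩ B)| = 0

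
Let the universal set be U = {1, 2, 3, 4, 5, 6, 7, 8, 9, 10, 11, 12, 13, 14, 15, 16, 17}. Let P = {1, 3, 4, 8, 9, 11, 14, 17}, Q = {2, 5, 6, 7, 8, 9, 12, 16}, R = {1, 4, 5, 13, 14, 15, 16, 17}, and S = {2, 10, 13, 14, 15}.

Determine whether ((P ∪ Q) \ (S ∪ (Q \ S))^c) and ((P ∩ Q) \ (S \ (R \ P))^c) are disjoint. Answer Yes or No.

P ∪ Q = {1, 2, 3, 4, 5, 6, 7, 8, 9, 11, 12, 14, 16, 17}
Q \ S = {5, 6, 7, 8, 9, 12, 16}
S ∪ (Q \ S) = {2, 5, 6, 7, 8, 9, 10, 12, 13, 14, 15, 16}
(S ∪ (Q \ S))^c = {1, 3, 4, 11, 17}
(P ∪ Q) \ (S ∪ (Q \ S))^c = {2, 5, 6, 7, 8, 9, 12, 14, 16}
P ∩ Q = {8, 9}
R \ P = {5, 13, 15, 16}
S \ (R \ P) = {2, 10, 14}
(S \ (R \ P))^c = {1, 3, 4, 5, 6, 7, 8, 9, 11, 12, 13, 15, 16, 17}
(P ∩ Q) \ (S \ (R \ P))^c = {}
{2, 5, 6, 7, 8, 9, 12, 14, 16} and {} share no elements.

Yes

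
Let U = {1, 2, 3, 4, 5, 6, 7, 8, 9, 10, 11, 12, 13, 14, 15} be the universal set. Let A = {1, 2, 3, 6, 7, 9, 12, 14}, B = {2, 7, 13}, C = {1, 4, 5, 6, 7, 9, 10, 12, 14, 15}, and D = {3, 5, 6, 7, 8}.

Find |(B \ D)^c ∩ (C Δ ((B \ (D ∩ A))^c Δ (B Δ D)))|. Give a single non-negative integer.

3

B \ D = {2, 13}
(B \ D)^c = {1, 3, 4, 5, 6, 7, 8, 9, 10, 11, 12, 14, 15}
D ∩ A = {3, 6, 7}
B \ (D ∩ A) = {2, 13}
(B \ (D ∩ A))^c = {1, 3, 4, 5, 6, 7, 8, 9, 10, 11, 12, 14, 15}
B Δ D = {2, 3, 5, 6, 8, 13}
(B \ (D ∩ A))^c Δ (B Δ D) = {1, 2, 4, 7, 9, 10, 11, 12, 13, 14, 15}
C Δ ((B \ (D ∩ A))^c Δ (B Δ D)) = {2, 5, 6, 11, 13}
(B \ D)^c ∩ (C Δ ((B \ (D ∩ A))^c Δ (B Δ D))) = {5, 6, 11}
|(B \ D)^c ∩ (C Δ ((B \ (D ∩ A))^c Δ (B Δ D)))| = 3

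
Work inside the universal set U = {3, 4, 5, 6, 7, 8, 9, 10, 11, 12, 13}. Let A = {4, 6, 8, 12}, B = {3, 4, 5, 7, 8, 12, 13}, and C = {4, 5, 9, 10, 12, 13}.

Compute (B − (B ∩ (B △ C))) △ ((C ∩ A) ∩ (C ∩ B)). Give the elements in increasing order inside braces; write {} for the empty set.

{5, 13}

B △ C = {3, 7, 8, 9, 10}
B ∩ (B △ C) = {3, 7, 8}
B − (B ∩ (B △ C)) = {4, 5, 12, 13}
C ∩ A = {4, 12}
C ∩ B = {4, 5, 12, 13}
(C ∩ A) ∩ (C ∩ B) = {4, 12}
(B − (B ∩ (B △ C))) △ ((C ∩ A) ∩ (C ∩ B)) = {5, 13}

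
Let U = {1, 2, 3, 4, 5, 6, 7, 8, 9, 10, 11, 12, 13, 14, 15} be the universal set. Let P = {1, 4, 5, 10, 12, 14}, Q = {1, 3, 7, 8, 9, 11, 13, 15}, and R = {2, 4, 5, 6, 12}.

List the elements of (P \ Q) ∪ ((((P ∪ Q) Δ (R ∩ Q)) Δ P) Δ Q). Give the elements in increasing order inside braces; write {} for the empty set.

{1, 4, 5, 10, 12, 14}

P \ Q = {4, 5, 10, 12, 14}
P ∪ Q = {1, 3, 4, 5, 7, 8, 9, 10, 11, 12, 13, 14, 15}
R ∩ Q = {}
(P ∪ Q) Δ (R ∩ Q) = {1, 3, 4, 5, 7, 8, 9, 10, 11, 12, 13, 14, 15}
((P ∪ Q) Δ (R ∩ Q)) Δ P = {3, 7, 8, 9, 11, 13, 15}
(((P ∪ Q) Δ (R ∩ Q)) Δ P) Δ Q = {1}
(P \ Q) ∪ ((((P ∪ Q) Δ (R ∩ Q)) Δ P) Δ Q) = {1, 4, 5, 10, 12, 14}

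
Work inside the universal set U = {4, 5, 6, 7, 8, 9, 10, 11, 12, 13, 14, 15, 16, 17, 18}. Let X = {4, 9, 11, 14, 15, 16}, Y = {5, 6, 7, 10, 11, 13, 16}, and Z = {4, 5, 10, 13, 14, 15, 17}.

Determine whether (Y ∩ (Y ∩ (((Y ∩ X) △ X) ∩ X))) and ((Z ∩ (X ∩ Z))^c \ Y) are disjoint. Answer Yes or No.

Yes

Y ∩ X = {11, 16}
(Y ∩ X) △ X = {4, 9, 14, 15}
((Y ∩ X) △ X) ∩ X = {4, 9, 14, 15}
Y ∩ (((Y ∩ X) △ X) ∩ X) = {}
Y ∩ (Y ∩ (((Y ∩ X) △ X) ∩ X)) = {}
X ∩ Z = {4, 14, 15}
Z ∩ (X ∩ Z) = {4, 14, 15}
(Z ∩ (X ∩ Z))^c = {5, 6, 7, 8, 9, 10, 11, 12, 13, 16, 17, 18}
(Z ∩ (X ∩ Z))^c \ Y = {8, 9, 12, 17, 18}
{} and {8, 9, 12, 17, 18} share no elements.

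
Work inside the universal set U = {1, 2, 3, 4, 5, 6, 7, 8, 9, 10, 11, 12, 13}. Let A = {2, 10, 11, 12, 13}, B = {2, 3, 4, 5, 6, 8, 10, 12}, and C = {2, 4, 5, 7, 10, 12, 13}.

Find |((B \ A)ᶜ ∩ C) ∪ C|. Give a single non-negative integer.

B \ A = {3, 4, 5, 6, 8}
(B \ A)ᶜ = {1, 2, 7, 9, 10, 11, 12, 13}
(B \ A)ᶜ ∩ C = {2, 7, 10, 12, 13}
((B \ A)ᶜ ∩ C) ∪ C = {2, 4, 5, 7, 10, 12, 13}
|((B \ A)ᶜ ∩ C) ∪ C| = 7

7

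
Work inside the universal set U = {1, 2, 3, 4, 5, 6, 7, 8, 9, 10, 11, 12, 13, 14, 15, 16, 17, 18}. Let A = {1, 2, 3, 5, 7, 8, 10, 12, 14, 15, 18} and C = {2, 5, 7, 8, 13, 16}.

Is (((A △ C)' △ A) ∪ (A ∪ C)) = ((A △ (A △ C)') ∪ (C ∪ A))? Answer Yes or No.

A △ C = {1, 3, 10, 12, 13, 14, 15, 16, 18}
(A △ C)' = {2, 4, 5, 6, 7, 8, 9, 11, 17}
(A △ C)' △ A = {1, 3, 4, 6, 9, 10, 11, 12, 14, 15, 17, 18}
A ∪ C = {1, 2, 3, 5, 7, 8, 10, 12, 13, 14, 15, 16, 18}
((A △ C)' △ A) ∪ (A ∪ C) = {1, 2, 3, 4, 5, 6, 7, 8, 9, 10, 11, 12, 13, 14, 15, 16, 17, 18}
A △ (A △ C)' = {1, 3, 4, 6, 9, 10, 11, 12, 14, 15, 17, 18}
C ∪ A = {1, 2, 3, 5, 7, 8, 10, 12, 13, 14, 15, 16, 18}
(A △ (A △ C)') ∪ (C ∪ A) = {1, 2, 3, 4, 5, 6, 7, 8, 9, 10, 11, 12, 13, 14, 15, 16, 17, 18}
Both equal {1, 2, 3, 4, 5, 6, 7, 8, 9, 10, 11, 12, 13, 14, 15, 16, 17, 18}, so ((A △ C)' △ A) ∪ (A ∪ C) = (A △ (A △ C)') ∪ (C ∪ A).

Yes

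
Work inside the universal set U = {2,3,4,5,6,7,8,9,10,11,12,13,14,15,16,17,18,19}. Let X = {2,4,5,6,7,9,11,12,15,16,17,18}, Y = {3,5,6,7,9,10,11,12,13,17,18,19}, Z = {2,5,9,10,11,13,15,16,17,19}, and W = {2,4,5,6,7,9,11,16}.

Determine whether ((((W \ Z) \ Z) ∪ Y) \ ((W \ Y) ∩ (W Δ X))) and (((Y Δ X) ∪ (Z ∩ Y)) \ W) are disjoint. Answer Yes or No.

No

W \ Z = {4,6,7}
(W \ Z) \ Z = {4,6,7}
((W \ Z) \ Z) ∪ Y = {3,4,5,6,7,9,10,11,12,13,17,18,19}
W \ Y = {2,4,16}
W Δ X = {12,15,17,18}
(W \ Y) ∩ (W Δ X) = {}
(((W \ Z) \ Z) ∪ Y) \ ((W \ Y) ∩ (W Δ X)) = {3,4,5,6,7,9,10,11,12,13,17,18,19}
Y Δ X = {2,3,4,10,13,15,16,19}
Z ∩ Y = {5,9,10,11,13,17,19}
(Y Δ X) ∪ (Z ∩ Y) = {2,3,4,5,9,10,11,13,15,16,17,19}
((Y Δ X) ∪ (Z ∩ Y)) \ W = {3,10,13,15,17,19}
3 lies in both, so they are not disjoint.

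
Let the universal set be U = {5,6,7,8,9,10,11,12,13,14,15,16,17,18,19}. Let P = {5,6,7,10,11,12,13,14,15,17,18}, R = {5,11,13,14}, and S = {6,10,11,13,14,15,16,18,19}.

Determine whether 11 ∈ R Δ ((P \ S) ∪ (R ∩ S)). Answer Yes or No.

11 ∈ P and 11 ∈ S, so 11 ∉ P \ S
11 ∈ R and 11 ∈ S, so 11 ∈ R ∩ S
11 ∉ (P \ S) and 11 ∈ (R ∩ S), so 11 ∈ (P \ S) ∪ (R ∩ S)
11 ∈ R and 11 ∈ ((P \ S) ∪ (R ∩ S)), so 11 ∉ R Δ ((P \ S) ∪ (R ∩ S))

No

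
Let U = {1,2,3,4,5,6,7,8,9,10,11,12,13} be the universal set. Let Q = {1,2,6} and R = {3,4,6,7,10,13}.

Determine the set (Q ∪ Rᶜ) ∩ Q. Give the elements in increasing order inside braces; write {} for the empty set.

Rᶜ = {1,2,5,8,9,11,12}
Q ∪ Rᶜ = {1,2,5,6,8,9,11,12}
(Q ∪ Rᶜ) ∩ Q = {1,2,6}

{1,2,6}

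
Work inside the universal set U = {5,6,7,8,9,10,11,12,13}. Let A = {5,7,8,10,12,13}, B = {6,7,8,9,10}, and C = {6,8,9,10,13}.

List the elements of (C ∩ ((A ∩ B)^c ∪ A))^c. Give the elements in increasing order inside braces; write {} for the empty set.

{5,7,11,12}

A ∩ B = {7,8,10}
(A ∩ B)^c = {5,6,9,11,12,13}
(A ∩ B)^c ∪ A = {5,6,7,8,9,10,11,12,13}
C ∩ ((A ∩ B)^c ∪ A) = {6,8,9,10,13}
(C ∩ ((A ∩ B)^c ∪ A))^c = {5,7,11,12}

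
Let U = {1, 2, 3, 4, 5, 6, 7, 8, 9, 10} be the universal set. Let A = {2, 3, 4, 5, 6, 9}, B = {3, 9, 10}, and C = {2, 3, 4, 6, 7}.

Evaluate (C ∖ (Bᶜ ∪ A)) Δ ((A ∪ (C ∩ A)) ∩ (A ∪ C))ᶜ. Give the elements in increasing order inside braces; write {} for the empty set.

Bᶜ = {1, 2, 4, 5, 6, 7, 8}
Bᶜ ∪ A = {1, 2, 3, 4, 5, 6, 7, 8, 9}
C ∖ (Bᶜ ∪ A) = {}
C ∩ A = {2, 3, 4, 6}
A ∪ (C ∩ A) = {2, 3, 4, 5, 6, 9}
A ∪ C = {2, 3, 4, 5, 6, 7, 9}
(A ∪ (C ∩ A)) ∩ (A ∪ C) = {2, 3, 4, 5, 6, 9}
((A ∪ (C ∩ A)) ∩ (A ∪ C))ᶜ = {1, 7, 8, 10}
(C ∖ (Bᶜ ∪ A)) Δ ((A ∪ (C ∩ A)) ∩ (A ∪ C))ᶜ = {1, 7, 8, 10}

{1, 7, 8, 10}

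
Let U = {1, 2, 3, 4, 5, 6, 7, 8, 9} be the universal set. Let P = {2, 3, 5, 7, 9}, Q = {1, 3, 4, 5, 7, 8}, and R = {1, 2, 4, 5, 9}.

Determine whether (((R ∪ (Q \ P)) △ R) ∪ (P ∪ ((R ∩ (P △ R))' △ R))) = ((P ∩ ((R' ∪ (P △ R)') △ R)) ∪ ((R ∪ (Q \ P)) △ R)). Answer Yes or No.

No

Q \ P = {1, 4, 8}
R ∪ (Q \ P) = {1, 2, 4, 5, 8, 9}
(R ∪ (Q \ P)) △ R = {8}
P △ R = {1, 3, 4, 7}
R ∩ (P △ R) = {1, 4}
(R ∩ (P △ R))' = {2, 3, 5, 6, 7, 8, 9}
(R ∩ (P △ R))' △ R = {1, 3, 4, 6, 7, 8}
P ∪ ((R ∩ (P △ R))' △ R) = {1, 2, 3, 4, 5, 6, 7, 8, 9}
((R ∪ (Q \ P)) △ R) ∪ (P ∪ ((R ∩ (P △ R))' △ R)) = {1, 2, 3, 4, 5, 6, 7, 8, 9}
R' = {3, 6, 7, 8}
(P △ R)' = {2, 5, 6, 8, 9}
R' ∪ (P △ R)' = {2, 3, 5, 6, 7, 8, 9}
(R' ∪ (P △ R)') △ R = {1, 3, 4, 6, 7, 8}
P ∩ ((R' ∪ (P △ R)') △ R) = {3, 7}
(P ∩ ((R' ∪ (P △ R)') △ R)) ∪ ((R ∪ (Q \ P)) △ R) = {3, 7, 8}
1 ∈ ((R ∪ (Q \ P)) △ R) ∪ (P ∪ ((R ∩ (P △ R))' △ R)) but 1 ∉ (P ∩ ((R' ∪ (P △ R)') △ R)) ∪ ((R ∪ (Q \ P)) △ R), so they differ.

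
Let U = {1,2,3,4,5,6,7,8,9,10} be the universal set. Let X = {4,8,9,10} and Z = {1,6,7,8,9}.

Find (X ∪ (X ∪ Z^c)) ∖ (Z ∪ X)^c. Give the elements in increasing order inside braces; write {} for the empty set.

Z^c = {2,3,4,5,10}
X ∪ Z^c = {2,3,4,5,8,9,10}
X ∪ (X ∪ Z^c) = {2,3,4,5,8,9,10}
Z ∪ X = {1,4,6,7,8,9,10}
(Z ∪ X)^c = {2,3,5}
(X ∪ (X ∪ Z^c)) ∖ (Z ∪ X)^c = {4,8,9,10}

{4,8,9,10}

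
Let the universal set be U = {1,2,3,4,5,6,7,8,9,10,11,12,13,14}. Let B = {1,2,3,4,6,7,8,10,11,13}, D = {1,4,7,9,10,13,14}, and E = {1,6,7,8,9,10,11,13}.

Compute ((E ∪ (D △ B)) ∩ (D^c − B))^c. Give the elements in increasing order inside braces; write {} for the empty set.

{1,2,3,4,5,6,7,8,9,10,11,12,13,14}

D △ B = {2,3,6,8,9,11,14}
E ∪ (D △ B) = {1,2,3,6,7,8,9,10,11,13,14}
D^c = {2,3,5,6,8,11,12}
D^c − B = {5,12}
(E ∪ (D △ B)) ∩ (D^c − B) = {}
((E ∪ (D △ B)) ∩ (D^c − B))^c = {1,2,3,4,5,6,7,8,9,10,11,12,13,14}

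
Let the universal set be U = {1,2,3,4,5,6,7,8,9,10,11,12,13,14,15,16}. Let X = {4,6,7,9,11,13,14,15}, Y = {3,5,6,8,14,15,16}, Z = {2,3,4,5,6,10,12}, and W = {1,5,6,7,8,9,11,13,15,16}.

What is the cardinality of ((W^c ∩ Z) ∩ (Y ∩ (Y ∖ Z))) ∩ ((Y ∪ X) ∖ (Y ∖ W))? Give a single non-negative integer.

0

W^c = {2,3,4,10,12,14}
W^c ∩ Z = {2,3,4,10,12}
Y ∖ Z = {8,14,15,16}
Y ∩ (Y ∖ Z) = {8,14,15,16}
(W^c ∩ Z) ∩ (Y ∩ (Y ∖ Z)) = {}
Y ∪ X = {3,4,5,6,7,8,9,11,13,14,15,16}
Y ∖ W = {3,14}
(Y ∪ X) ∖ (Y ∖ W) = {4,5,6,7,8,9,11,13,15,16}
((W^c ∩ Z) ∩ (Y ∩ (Y ∖ Z))) ∩ ((Y ∪ X) ∖ (Y ∖ W)) = {}
|((W^c ∩ Z) ∩ (Y ∩ (Y ∖ Z))) ∩ ((Y ∪ X) ∖ (Y ∖ W))| = 0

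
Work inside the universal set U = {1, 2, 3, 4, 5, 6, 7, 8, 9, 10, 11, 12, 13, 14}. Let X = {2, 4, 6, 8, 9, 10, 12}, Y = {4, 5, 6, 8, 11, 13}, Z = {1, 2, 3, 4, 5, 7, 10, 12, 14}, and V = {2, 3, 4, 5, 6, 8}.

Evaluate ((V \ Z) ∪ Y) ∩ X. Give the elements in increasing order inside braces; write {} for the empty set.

V \ Z = {6, 8}
(V \ Z) ∪ Y = {4, 5, 6, 8, 11, 13}
((V \ Z) ∪ Y) ∩ X = {4, 6, 8}

{4, 6, 8}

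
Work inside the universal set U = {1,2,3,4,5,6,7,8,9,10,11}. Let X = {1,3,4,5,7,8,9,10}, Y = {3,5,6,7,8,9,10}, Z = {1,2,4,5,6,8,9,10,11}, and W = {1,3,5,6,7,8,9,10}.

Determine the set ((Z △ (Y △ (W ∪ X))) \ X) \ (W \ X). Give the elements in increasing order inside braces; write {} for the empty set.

W ∪ X = {1,3,4,5,6,7,8,9,10}
Y △ (W ∪ X) = {1,4}
Z △ (Y △ (W ∪ X)) = {2,5,6,8,9,10,11}
(Z △ (Y △ (W ∪ X))) \ X = {2,6,11}
W \ X = {6}
((Z △ (Y △ (W ∪ X))) \ X) \ (W \ X) = {2,11}

{2,11}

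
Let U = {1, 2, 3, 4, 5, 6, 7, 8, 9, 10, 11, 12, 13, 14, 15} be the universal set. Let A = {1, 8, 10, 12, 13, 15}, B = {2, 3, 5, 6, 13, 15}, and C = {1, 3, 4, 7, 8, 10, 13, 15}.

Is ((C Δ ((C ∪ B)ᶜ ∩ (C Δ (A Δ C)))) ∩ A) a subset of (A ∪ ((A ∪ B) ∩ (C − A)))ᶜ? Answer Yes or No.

No

C ∪ B = {1, 2, 3, 4, 5, 6, 7, 8, 10, 13, 15}
(C ∪ B)ᶜ = {9, 11, 12, 14}
A Δ C = {3, 4, 7, 12}
C Δ (A Δ C) = {1, 8, 10, 12, 13, 15}
(C ∪ B)ᶜ ∩ (C Δ (A Δ C)) = {12}
C Δ ((C ∪ B)ᶜ ∩ (C Δ (A Δ C))) = {1, 3, 4, 7, 8, 10, 12, 13, 15}
(C Δ ((C ∪ B)ᶜ ∩ (C Δ (A Δ C)))) ∩ A = {1, 8, 10, 12, 13, 15}
A ∪ B = {1, 2, 3, 5, 6, 8, 10, 12, 13, 15}
C − A = {3, 4, 7}
(A ∪ B) ∩ (C − A) = {3}
A ∪ ((A ∪ B) ∩ (C − A)) = {1, 3, 8, 10, 12, 13, 15}
(A ∪ ((A ∪ B) ∩ (C − A)))ᶜ = {2, 4, 5, 6, 7, 9, 11, 14}
1 ∈ (C Δ ((C ∪ B)ᶜ ∩ (C Δ (A Δ C)))) ∩ A but 1 ∉ (A ∪ ((A ∪ B) ∩ (C − A)))ᶜ, so the inclusion fails.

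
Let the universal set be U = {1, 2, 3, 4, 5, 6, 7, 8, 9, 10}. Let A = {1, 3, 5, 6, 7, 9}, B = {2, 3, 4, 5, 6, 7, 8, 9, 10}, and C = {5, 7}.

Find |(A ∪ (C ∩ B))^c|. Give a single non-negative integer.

4

C ∩ B = {5, 7}
A ∪ (C ∩ B) = {1, 3, 5, 6, 7, 9}
(A ∪ (C ∩ B))^c = {2, 4, 8, 10}
|(A ∪ (C ∩ B))^c| = 4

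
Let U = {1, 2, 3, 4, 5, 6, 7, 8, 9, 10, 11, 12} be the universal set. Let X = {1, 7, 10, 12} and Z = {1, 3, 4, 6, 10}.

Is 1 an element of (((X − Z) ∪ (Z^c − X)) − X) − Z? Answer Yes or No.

1 ∈ X and 1 ∈ Z, so 1 ∉ X − Z
1 ∈ Z, so 1 ∉ Z^c
1 ∉ Z^c and 1 ∈ X, so 1 ∉ Z^c − X
1 ∉ (X − Z) and 1 ∉ (Z^c − X), so 1 ∉ (X − Z) ∪ (Z^c − X)
1 ∉ ((X − Z) ∪ (Z^c − X)) and 1 ∈ X, so 1 ∉ ((X − Z) ∪ (Z^c − X)) − X
1 ∉ (((X − Z) ∪ (Z^c − X)) − X) and 1 ∈ Z, so 1 ∉ (((X − Z) ∪ (Z^c − X)) − X) − Z

No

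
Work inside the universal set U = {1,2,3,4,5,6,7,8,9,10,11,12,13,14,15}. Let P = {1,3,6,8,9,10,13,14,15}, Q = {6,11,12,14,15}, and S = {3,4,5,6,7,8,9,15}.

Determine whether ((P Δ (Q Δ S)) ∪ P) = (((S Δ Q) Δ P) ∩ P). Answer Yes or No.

Q Δ S = {3,4,5,7,8,9,11,12,14}
P Δ (Q Δ S) = {1,4,5,6,7,10,11,12,13,15}
(P Δ (Q Δ S)) ∪ P = {1,3,4,5,6,7,8,9,10,11,12,13,14,15}
S Δ Q = {3,4,5,7,8,9,11,12,14}
(S Δ Q) Δ P = {1,4,5,6,7,10,11,12,13,15}
((S Δ Q) Δ P) ∩ P = {1,6,10,13,15}
3 ∈ (P Δ (Q Δ S)) ∪ P but 3 ∉ ((S Δ Q) Δ P) ∩ P, so they differ.

No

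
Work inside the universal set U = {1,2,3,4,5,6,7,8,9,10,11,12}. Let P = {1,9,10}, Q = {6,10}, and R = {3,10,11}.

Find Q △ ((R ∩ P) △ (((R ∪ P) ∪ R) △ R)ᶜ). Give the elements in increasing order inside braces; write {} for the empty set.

{2,3,4,5,7,8,10,11,12}

R ∩ P = {10}
R ∪ P = {1,3,9,10,11}
(R ∪ P) ∪ R = {1,3,9,10,11}
((R ∪ P) ∪ R) △ R = {1,9}
(((R ∪ P) ∪ R) △ R)ᶜ = {2,3,4,5,6,7,8,10,11,12}
(R ∩ P) △ (((R ∪ P) ∪ R) △ R)ᶜ = {2,3,4,5,6,7,8,11,12}
Q △ ((R ∩ P) △ (((R ∪ P) ∪ R) △ R)ᶜ) = {2,3,4,5,7,8,10,11,12}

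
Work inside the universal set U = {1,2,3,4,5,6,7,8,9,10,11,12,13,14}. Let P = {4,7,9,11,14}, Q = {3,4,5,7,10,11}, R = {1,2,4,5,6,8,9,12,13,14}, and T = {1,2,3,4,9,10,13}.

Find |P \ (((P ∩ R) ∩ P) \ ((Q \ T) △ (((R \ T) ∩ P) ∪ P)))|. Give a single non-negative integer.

5

P ∩ R = {4,9,14}
(P ∩ R) ∩ P = {4,9,14}
Q \ T = {5,7,11}
R \ T = {5,6,8,12,14}
(R \ T) ∩ P = {14}
((R \ T) ∩ P) ∪ P = {4,7,9,11,14}
(Q \ T) △ (((R \ T) ∩ P) ∪ P) = {4,5,9,14}
((P ∩ R) ∩ P) \ ((Q \ T) △ (((R \ T) ∩ P) ∪ P)) = {}
P \ (((P ∩ R) ∩ P) \ ((Q \ T) △ (((R \ T) ∩ P) ∪ P))) = {4,7,9,11,14}
|P \ (((P ∩ R) ∩ P) \ ((Q \ T) △ (((R \ T) ∩ P) ∪ P)))| = 5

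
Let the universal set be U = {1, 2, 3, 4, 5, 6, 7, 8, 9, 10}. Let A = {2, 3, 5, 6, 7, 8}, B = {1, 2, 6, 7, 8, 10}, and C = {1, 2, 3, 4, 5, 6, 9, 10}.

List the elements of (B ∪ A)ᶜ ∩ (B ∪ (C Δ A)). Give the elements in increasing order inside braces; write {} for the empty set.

B ∪ A = {1, 2, 3, 5, 6, 7, 8, 10}
(B ∪ A)ᶜ = {4, 9}
C Δ A = {1, 4, 7, 8, 9, 10}
B ∪ (C Δ A) = {1, 2, 4, 6, 7, 8, 9, 10}
(B ∪ A)ᶜ ∩ (B ∪ (C Δ A)) = {4, 9}

{4, 9}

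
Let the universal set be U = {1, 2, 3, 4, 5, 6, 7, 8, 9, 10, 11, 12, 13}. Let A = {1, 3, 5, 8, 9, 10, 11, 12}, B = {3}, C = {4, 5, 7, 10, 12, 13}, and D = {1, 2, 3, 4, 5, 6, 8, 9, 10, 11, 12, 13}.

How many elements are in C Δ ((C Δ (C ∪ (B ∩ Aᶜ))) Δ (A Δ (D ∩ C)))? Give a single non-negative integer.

Aᶜ = {2, 4, 6, 7, 13}
B ∩ Aᶜ = {}
C ∪ (B ∩ Aᶜ) = {4, 5, 7, 10, 12, 13}
C Δ (C ∪ (B ∩ Aᶜ)) = {}
D ∩ C = {4, 5, 10, 12, 13}
A Δ (D ∩ C) = {1, 3, 4, 8, 9, 11, 13}
(C Δ (C ∪ (B ∩ Aᶜ))) Δ (A Δ (D ∩ C)) = {1, 3, 4, 8, 9, 11, 13}
C Δ ((C Δ (C ∪ (B ∩ Aᶜ))) Δ (A Δ (D ∩ C))) = {1, 3, 5, 7, 8, 9, 10, 11, 12}
|C Δ ((C Δ (C ∪ (B ∩ Aᶜ))) Δ (A Δ (D ∩ C)))| = 9

9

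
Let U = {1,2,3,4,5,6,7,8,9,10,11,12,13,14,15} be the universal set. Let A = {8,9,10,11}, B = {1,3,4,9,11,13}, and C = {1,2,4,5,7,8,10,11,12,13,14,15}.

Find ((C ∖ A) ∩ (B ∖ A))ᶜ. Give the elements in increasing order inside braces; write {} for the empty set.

{2,3,5,6,7,8,9,10,11,12,14,15}

C ∖ A = {1,2,4,5,7,12,13,14,15}
B ∖ A = {1,3,4,13}
(C ∖ A) ∩ (B ∖ A) = {1,4,13}
((C ∖ A) ∩ (B ∖ A))ᶜ = {2,3,5,6,7,8,9,10,11,12,14,15}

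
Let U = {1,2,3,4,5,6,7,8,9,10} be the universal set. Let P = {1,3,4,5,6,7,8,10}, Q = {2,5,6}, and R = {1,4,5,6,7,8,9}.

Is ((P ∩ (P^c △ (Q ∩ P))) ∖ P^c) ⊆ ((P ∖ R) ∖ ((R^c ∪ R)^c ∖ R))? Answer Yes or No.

No

P^c = {2,9}
Q ∩ P = {5,6}
P^c △ (Q ∩ P) = {2,5,6,9}
P ∩ (P^c △ (Q ∩ P)) = {5,6}
(P ∩ (P^c △ (Q ∩ P))) ∖ P^c = {5,6}
P ∖ R = {3,10}
R^c = {2,3,10}
R^c ∪ R = {1,2,3,4,5,6,7,8,9,10}
(R^c ∪ R)^c = {}
(R^c ∪ R)^c ∖ R = {}
(P ∖ R) ∖ ((R^c ∪ R)^c ∖ R) = {3,10}
5 ∈ (P ∩ (P^c △ (Q ∩ P))) ∖ P^c but 5 ∉ (P ∖ R) ∖ ((R^c ∪ R)^c ∖ R), so the inclusion fails.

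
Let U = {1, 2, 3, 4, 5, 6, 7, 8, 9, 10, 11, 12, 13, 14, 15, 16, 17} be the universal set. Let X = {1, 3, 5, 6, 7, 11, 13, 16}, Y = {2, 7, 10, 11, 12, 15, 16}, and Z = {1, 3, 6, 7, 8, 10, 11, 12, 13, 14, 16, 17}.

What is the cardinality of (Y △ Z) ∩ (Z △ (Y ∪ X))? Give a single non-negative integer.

Y △ Z = {1, 2, 3, 6, 8, 13, 14, 15, 17}
Y ∪ X = {1, 2, 3, 5, 6, 7, 10, 11, 12, 13, 15, 16}
Z △ (Y ∪ X) = {2, 5, 8, 14, 15, 17}
(Y △ Z) ∩ (Z △ (Y ∪ X)) = {2, 8, 14, 15, 17}
|(Y △ Z) ∩ (Z △ (Y ∪ X))| = 5

5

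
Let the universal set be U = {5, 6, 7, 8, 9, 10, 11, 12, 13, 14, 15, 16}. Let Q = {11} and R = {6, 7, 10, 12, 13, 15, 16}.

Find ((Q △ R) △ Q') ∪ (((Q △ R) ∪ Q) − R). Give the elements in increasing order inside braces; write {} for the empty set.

{5, 8, 9, 11, 14}

Q △ R = {6, 7, 10, 11, 12, 13, 15, 16}
Q' = {5, 6, 7, 8, 9, 10, 12, 13, 14, 15, 16}
(Q △ R) △ Q' = {5, 8, 9, 11, 14}
(Q △ R) ∪ Q = {6, 7, 10, 11, 12, 13, 15, 16}
((Q △ R) ∪ Q) − R = {11}
((Q △ R) △ Q') ∪ (((Q △ R) ∪ Q) − R) = {5, 8, 9, 11, 14}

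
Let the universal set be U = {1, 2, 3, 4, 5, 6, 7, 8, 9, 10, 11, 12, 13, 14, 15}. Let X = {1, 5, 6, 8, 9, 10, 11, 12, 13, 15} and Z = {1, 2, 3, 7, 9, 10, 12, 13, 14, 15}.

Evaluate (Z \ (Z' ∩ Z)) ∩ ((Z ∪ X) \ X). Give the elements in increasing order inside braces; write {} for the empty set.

Z' = {4, 5, 6, 8, 11}
Z' ∩ Z = {}
Z \ (Z' ∩ Z) = {1, 2, 3, 7, 9, 10, 12, 13, 14, 15}
Z ∪ X = {1, 2, 3, 5, 6, 7, 8, 9, 10, 11, 12, 13, 14, 15}
(Z ∪ X) \ X = {2, 3, 7, 14}
(Z \ (Z' ∩ Z)) ∩ ((Z ∪ X) \ X) = {2, 3, 7, 14}

{2, 3, 7, 14}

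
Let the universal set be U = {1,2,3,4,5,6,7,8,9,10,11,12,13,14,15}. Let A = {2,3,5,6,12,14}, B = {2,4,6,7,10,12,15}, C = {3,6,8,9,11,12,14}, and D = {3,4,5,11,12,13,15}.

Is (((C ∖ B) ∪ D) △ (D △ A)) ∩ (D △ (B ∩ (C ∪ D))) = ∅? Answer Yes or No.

No

C ∖ B = {3,8,9,11,14}
(C ∖ B) ∪ D = {3,4,5,8,9,11,12,13,14,15}
D △ A = {2,4,6,11,13,14,15}
((C ∖ B) ∪ D) △ (D △ A) = {2,3,5,6,8,9,12}
C ∪ D = {3,4,5,6,8,9,11,12,13,14,15}
B ∩ (C ∪ D) = {4,6,12,15}
D △ (B ∩ (C ∪ D)) = {3,5,6,11,13}
3 lies in both, so they are not disjoint.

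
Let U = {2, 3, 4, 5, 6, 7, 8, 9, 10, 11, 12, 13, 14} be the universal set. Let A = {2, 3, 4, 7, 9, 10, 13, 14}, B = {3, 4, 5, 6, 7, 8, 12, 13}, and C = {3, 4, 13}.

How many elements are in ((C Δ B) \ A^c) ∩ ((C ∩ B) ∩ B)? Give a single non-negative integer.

C Δ B = {5, 6, 7, 8, 12}
A^c = {5, 6, 8, 11, 12}
(C Δ B) \ A^c = {7}
C ∩ B = {3, 4, 13}
(C ∩ B) ∩ B = {3, 4, 13}
((C Δ B) \ A^c) ∩ ((C ∩ B) ∩ B) = {}
|((C Δ B) \ A^c) ∩ ((C ∩ B) ∩ B)| = 0

0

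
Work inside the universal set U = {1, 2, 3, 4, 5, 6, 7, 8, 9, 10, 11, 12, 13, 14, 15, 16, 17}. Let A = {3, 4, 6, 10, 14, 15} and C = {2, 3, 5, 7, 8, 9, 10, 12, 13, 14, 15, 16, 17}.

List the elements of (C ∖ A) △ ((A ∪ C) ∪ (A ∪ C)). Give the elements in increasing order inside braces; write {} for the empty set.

C ∖ A = {2, 5, 7, 8, 9, 12, 13, 16, 17}
A ∪ C = {2, 3, 4, 5, 6, 7, 8, 9, 10, 12, 13, 14, 15, 16, 17}
(A ∪ C) ∪ (A ∪ C) = {2, 3, 4, 5, 6, 7, 8, 9, 10, 12, 13, 14, 15, 16, 17}
(C ∖ A) △ ((A ∪ C) ∪ (A ∪ C)) = {3, 4, 6, 10, 14, 15}

{3, 4, 6, 10, 14, 15}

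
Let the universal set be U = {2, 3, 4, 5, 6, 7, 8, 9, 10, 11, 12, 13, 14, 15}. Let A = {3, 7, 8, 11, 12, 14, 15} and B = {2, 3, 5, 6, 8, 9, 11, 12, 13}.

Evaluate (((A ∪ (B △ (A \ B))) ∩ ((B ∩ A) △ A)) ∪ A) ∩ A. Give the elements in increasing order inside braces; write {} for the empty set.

{3, 7, 8, 11, 12, 14, 15}

A \ B = {7, 14, 15}
B △ (A \ B) = {2, 3, 5, 6, 7, 8, 9, 11, 12, 13, 14, 15}
A ∪ (B △ (A \ B)) = {2, 3, 5, 6, 7, 8, 9, 11, 12, 13, 14, 15}
B ∩ A = {3, 8, 11, 12}
(B ∩ A) △ A = {7, 14, 15}
(A ∪ (B △ (A \ B))) ∩ ((B ∩ A) △ A) = {7, 14, 15}
((A ∪ (B △ (A \ B))) ∩ ((B ∩ A) △ A)) ∪ A = {3, 7, 8, 11, 12, 14, 15}
(((A ∪ (B △ (A \ B))) ∩ ((B ∩ A) △ A)) ∪ A) ∩ A = {3, 7, 8, 11, 12, 14, 15}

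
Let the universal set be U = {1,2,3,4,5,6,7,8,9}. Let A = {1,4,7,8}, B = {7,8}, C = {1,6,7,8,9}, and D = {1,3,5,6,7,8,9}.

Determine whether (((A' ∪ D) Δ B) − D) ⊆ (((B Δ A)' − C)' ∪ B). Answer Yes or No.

A' = {2,3,5,6,9}
A' ∪ D = {1,2,3,5,6,7,8,9}
(A' ∪ D) Δ B = {1,2,3,5,6,9}
((A' ∪ D) Δ B) − D = {2}
B Δ A = {1,4}
(B Δ A)' = {2,3,5,6,7,8,9}
(B Δ A)' − C = {2,3,5}
((B Δ A)' − C)' = {1,4,6,7,8,9}
((B Δ A)' − C)' ∪ B = {1,4,6,7,8,9}
2 ∈ ((A' ∪ D) Δ B) − D but 2 ∉ ((B Δ A)' − C)' ∪ B, so the inclusion fails.

No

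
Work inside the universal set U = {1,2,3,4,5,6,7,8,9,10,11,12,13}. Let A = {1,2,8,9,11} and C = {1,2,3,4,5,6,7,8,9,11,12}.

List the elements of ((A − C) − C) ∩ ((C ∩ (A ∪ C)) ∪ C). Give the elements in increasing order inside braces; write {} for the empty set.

A − C = {}
(A − C) − C = {}
A ∪ C = {1,2,3,4,5,6,7,8,9,11,12}
C ∩ (A ∪ C) = {1,2,3,4,5,6,7,8,9,11,12}
(C ∩ (A ∪ C)) ∪ C = {1,2,3,4,5,6,7,8,9,11,12}
((A − C) − C) ∩ ((C ∩ (A ∪ C)) ∪ C) = {}

{}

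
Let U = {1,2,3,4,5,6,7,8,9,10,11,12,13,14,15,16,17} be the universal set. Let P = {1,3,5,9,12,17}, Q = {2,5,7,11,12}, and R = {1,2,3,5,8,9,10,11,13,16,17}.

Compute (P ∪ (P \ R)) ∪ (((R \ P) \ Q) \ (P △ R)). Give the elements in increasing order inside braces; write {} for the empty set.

P \ R = {12}
P ∪ (P \ R) = {1,3,5,9,12,17}
R \ P = {2,8,10,11,13,16}
(R \ P) \ Q = {8,10,13,16}
P △ R = {2,8,10,11,12,13,16}
((R \ P) \ Q) \ (P △ R) = {}
(P ∪ (P \ R)) ∪ (((R \ P) \ Q) \ (P △ R)) = {1,3,5,9,12,17}

{1,3,5,9,12,17}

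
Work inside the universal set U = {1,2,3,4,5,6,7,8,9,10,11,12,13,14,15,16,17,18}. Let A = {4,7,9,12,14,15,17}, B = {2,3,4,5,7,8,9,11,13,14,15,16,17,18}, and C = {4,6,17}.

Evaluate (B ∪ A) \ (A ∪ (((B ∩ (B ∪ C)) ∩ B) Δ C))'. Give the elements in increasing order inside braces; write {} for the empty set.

{2,3,4,5,7,8,9,11,12,13,14,15,16,17,18}

B ∪ A = {2,3,4,5,7,8,9,11,12,13,14,15,16,17,18}
B ∪ C = {2,3,4,5,6,7,8,9,11,13,14,15,16,17,18}
B ∩ (B ∪ C) = {2,3,4,5,7,8,9,11,13,14,15,16,17,18}
(B ∩ (B ∪ C)) ∩ B = {2,3,4,5,7,8,9,11,13,14,15,16,17,18}
((B ∩ (B ∪ C)) ∩ B) Δ C = {2,3,5,6,7,8,9,11,13,14,15,16,18}
A ∪ (((B ∩ (B ∪ C)) ∩ B) Δ C) = {2,3,4,5,6,7,8,9,11,12,13,14,15,16,17,18}
(A ∪ (((B ∩ (B ∪ C)) ∩ B) Δ C))' = {1,10}
(B ∪ A) \ (A ∪ (((B ∩ (B ∪ C)) ∩ B) Δ C))' = {2,3,4,5,7,8,9,11,12,13,14,15,16,17,18}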